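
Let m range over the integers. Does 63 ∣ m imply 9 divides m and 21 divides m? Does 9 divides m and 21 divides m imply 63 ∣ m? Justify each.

(←) Suppose 9 ∣ m and 21 ∣ m. Any common multiple of 9 and 21 is a multiple of their lcm; here lcm(9, 21) = 9·21/gcd(9, 21) = 189/3 = 63, so 63 ∣ m.

(→) If 63 ∣ m, write m = 63q. Since 63 = 7·9, m = 9·(7q), so 9 ∣ m; and since 63 = 3·21, m = 21·(3q), so 21 ∣ m.

Both directions hold.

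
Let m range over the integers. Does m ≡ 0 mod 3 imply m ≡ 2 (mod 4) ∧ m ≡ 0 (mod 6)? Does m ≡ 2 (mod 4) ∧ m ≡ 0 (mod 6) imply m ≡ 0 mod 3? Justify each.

(⟹) This fails: m = 0 gives 0 ≡ 0 (mod 3) but 0 ≡ 0 (mod 4), so the conjunction on the right does not hold.

(⟸) Conversely, if m ≡ 2 (mod 4) and m ≡ 0 (mod 6), then by the Chinese remainder theorem m ≡ 6 (mod 12). Since 6 ≡ 0 (mod 3) and 3 ∣ 12, we get m ≡ 0 (mod 3).

Not equivalent: only (⇐) holds.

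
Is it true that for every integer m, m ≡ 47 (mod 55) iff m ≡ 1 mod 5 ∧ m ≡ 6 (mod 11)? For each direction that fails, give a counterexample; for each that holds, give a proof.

Forward direction. This fails: m = 47 gives 47 ≡ 47 (mod 55) but 47 ≡ 2 (mod 5), so the conjunction on the right does not hold.

Converse. This fails: m = 6 satisfies both congruences on the right (6 ≡ 1 mod 5 and 6 ≡ 6 mod 11) yet 6 ≡ 6 (mod 55), not 47.

Neither direction holds.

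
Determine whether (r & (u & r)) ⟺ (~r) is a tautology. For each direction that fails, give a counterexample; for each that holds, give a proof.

(⟹) This fails. Under r = T, u = T, the left side is true but the right side is false.

(⟸) This fails. Under r = F, u = F, the left side is false but the right side is true.

Neither direction holds.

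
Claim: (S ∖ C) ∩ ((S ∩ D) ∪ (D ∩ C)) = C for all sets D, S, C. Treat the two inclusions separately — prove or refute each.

(⊆) fails and (⊇) fails.

(⊆) This inclusion fails. Take D = {1}, S = {1}, C = ∅; then 1 ∈ (S ∖ C) ∩ ((S ∩ D) ∪ (D ∩ C)) but 1 ∉ C.

(⊇) This inclusion fails. Take D = ∅, S = ∅, C = {1}; then 1 ∈ C but 1 ∉ (S ∖ C) ∩ ((S ∩ D) ∪ (D ∩ C)).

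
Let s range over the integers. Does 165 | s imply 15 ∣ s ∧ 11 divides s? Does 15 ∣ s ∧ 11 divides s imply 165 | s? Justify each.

Both directions hold.

Forward direction. If 165 ∣ s, write s = 165q. Since 165 = 11·15, s = 15·(11q), so 15 ∣ s; and since 165 = 15·11, s = 11·(15q), so 11 ∣ s.

Converse. Suppose 15 ∣ s and 11 ∣ s. Any common multiple of 15 and 11 is a multiple of their lcm; here gcd(15, 11) = 1, so lcm(15, 11) = 15·11 = 165, so 165 ∣ s.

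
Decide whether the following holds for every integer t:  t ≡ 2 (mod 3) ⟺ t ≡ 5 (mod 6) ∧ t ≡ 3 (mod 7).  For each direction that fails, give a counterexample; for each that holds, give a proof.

(⇒) This fails: t = 32 gives 32 ≡ 2 (mod 3) but 32 ≡ 2 (mod 6), so the conjunction on the right does not hold.

(⇐) Conversely, if t ≡ 5 (mod 6) and t ≡ 3 (mod 7), then by the Chinese remainder theorem t ≡ 17 (mod 42). Since 17 ≡ 2 (mod 3) and 3 ∣ 42, we get t ≡ 2 (mod 3).

(⇒) fails; (⇐) holds.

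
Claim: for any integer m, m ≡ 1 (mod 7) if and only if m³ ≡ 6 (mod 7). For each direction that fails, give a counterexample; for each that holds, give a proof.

Forward direction. This fails: take m = 1. Then 1 ≡ 1 (mod 7), but 1³ = 1 ≡ 1 (mod 7), not 6.

Converse. This fails: take m = 3. Then 3³ = 27 ≡ 6 (mod 7), yet 3 ≡ 3 (mod 7), not 1.

(⇒) fails and (⇐) fails.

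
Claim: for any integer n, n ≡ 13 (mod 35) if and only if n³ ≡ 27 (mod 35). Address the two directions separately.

(←) This fails: take n = 3. Then 3³ = 27 ≡ 27 (mod 35), yet 3 ≡ 3 (mod 35), not 13.

(→) Suppose n ≡ 13 (mod 35). Write n = 35j + 13. Then (35j + 13)³ = 42875j³ + 47775j² + 17745j + 2197 = 35(1225j³ + 1365j² + 507j + 62) + 27, so n³ ≡ 27 (mod 35).

The forward direction holds; the converse fails.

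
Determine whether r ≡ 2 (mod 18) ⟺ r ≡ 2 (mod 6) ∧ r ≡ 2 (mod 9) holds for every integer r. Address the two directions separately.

Both directions hold.

[⇒] Suppose r ≡ 2 (mod 18); write r = 18j + 2. Since 6 ∣ 18, reducing mod 6 gives r ≡ 2 (mod 6); since 9 ∣ 18, reducing mod 9 gives r ≡ 2 (mod 9).

[⇐] Conversely, if r ≡ 2 (mod 6) and r ≡ 2 (mod 9), then by the Chinese remainder theorem r ≡ 2 (mod 18). This is exactly r ≡ 2 (mod 18).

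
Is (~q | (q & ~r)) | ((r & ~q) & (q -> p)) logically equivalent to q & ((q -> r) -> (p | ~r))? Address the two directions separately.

Neither direction holds.

(⟹) This fails. Under p = F, r = F, q = F, the left side is true but the right side is false.

(⟸) This fails. Under p = T, r = T, q = T, the left side is false but the right side is true.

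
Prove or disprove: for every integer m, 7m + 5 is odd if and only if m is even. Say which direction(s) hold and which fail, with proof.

(⟸) Suppose m is even; write m = 2j. Then 7m + 5 = 7·(2j) + 5 = 2·7j + 5, which is odd.

(⟹) Suppose 7m + 5 is odd. Since 7 is odd, 7m and m have the same parity, so 7m + 5 ≡ m + 5 (mod 2). As 5 is odd, 7m + 5 is odd exactly when m is even. Thus m is even.

Both implications hold.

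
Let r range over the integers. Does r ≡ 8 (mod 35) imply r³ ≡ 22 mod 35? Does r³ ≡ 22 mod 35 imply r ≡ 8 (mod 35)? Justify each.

(⟹) Suppose r ≡ 8 (mod 35). Write r = 35j + 8. Then (35j + 8)³ = 42875j³ + 29400j² + 6720j + 512 = 35(1225j³ + 840j² + 192j + 14) + 22, so r³ ≡ 22 (mod 35).

(⟸) This fails: take r = 18. Then 18³ = 5832 ≡ 22 (mod 35), yet 18 ≡ 18 (mod 35), not 8.

Not equivalent: only (⇒) holds.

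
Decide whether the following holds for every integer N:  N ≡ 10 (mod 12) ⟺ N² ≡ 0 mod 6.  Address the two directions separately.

[⇒] This fails: take N = 10. Then 10 ≡ 10 (mod 12), but 10² = 100 ≡ 4 (mod 6), not 0.

[⇐] This fails: take N = 0. Then 0² = 0 ≡ 0 (mod 6), yet 0 ≡ 0 (mod 12), not 10.

Neither implication holds.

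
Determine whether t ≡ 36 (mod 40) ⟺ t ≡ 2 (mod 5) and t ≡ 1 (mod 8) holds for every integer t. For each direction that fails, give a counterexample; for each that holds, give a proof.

(⟹) This fails: t = 36 gives 36 ≡ 36 (mod 40) but 36 ≡ 1 (mod 5), so the conjunction on the right does not hold.

(⟸) This fails: t = 17 satisfies both congruences on the right (17 ≡ 2 mod 5 and 17 ≡ 1 mod 8) yet 17 ≡ 17 (mod 40), not 36.

Neither implication holds.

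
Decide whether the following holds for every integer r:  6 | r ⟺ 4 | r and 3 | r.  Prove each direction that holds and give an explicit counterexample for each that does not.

Not equivalent: only (⇐) holds.

(→) This fails: take r = 6. Certainly 6 ∣ 6, but 4 ∤ 6.

(←) Suppose 4 ∣ r and 3 ∣ r. Any common multiple of 4 and 3 is a multiple of their lcm; here gcd(4, 3) = 1, so lcm(4, 3) = 4·3 = 12, so 12 ∣ r. Since 6 ∣ 12, it follows that 6 ∣ r.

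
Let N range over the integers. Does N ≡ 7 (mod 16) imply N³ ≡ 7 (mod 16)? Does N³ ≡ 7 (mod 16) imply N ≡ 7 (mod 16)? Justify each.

(⟹) Suppose N ≡ 7 (mod 16). Write N = 16j + 7. Then (16j + 7)³ = 4096j³ + 5376j² + 2352j + 343 = 16(256j³ + 336j² + 147j + 21) + 7, so N³ ≡ 7 (mod 16).

(⟸) Conversely, suppose N³ ≡ 7 (mod 16). The only residue r in {0, …, 15} with r³ ≡ 7 (mod 16) is r = 7, so N ≡ 7 (mod 16).

Both directions hold.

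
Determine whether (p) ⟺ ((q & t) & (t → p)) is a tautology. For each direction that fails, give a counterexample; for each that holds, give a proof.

(→) This fails. Under t = F, q = F, p = T, the left side is true but the right side is false.

(←) Assume the antecedent. If t is true, the antecedent forces (t = T, q = T, p = T), and p holds there. If t is false, the antecedent cannot hold. Either way p holds.

Not equivalent: only (⇐) holds.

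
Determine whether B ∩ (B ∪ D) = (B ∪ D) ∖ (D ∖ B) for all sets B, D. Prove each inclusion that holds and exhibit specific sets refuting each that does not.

(⊇) Let x ∈ (B ∪ D) ∖ (D ∖ B). Then either x ∈ B and x ∉ D; or x ∈ B ∩ D. In each case x ∈ B ∩ (B ∪ D), so (B ∪ D) ∖ (D ∖ B) ⊆ B ∩ (B ∪ D).

(⊆) Let x ∈ B ∩ (B ∪ D). Then either x ∈ B and x ∉ D; or x ∈ B ∩ D. In each case x ∈ (B ∪ D) ∖ (D ∖ B), so B ∩ (B ∪ D) ⊆ (B ∪ D) ∖ (D ∖ B).

Both inclusions hold; the sets are equal.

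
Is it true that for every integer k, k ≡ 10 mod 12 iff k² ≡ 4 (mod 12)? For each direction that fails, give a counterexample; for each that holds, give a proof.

(⇒) holds; (⇐) fails.

Forward direction. Suppose k ≡ 10 mod 12. Write k = 12j + 10. Then (12j + 10)² = 144j² + 240j + 100 = 12(12j² + 20j + 8) + 4, so k² ≡ 4 (mod 12).

Converse. This fails: take k = 2. Then 2² = 4 ≡ 4 (mod 12), yet 2 ≡ 2 (mod 12), not 10.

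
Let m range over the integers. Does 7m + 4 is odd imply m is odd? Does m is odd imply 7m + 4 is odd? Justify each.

Converse. Suppose m is odd; write m = 2j + 1. Then 7m + 4 = 7·(2j + 1) + 4 = 2·7j + 11, which is odd.

Forward direction. Suppose 7m + 4 is odd. Since 7 is odd, 7m and m have the same parity, so 7m + 4 ≡ m + 4 (mod 2). As 4 is even, 7m + 4 is odd exactly when m is odd. Thus m is odd.

Both directions hold; the statement is true.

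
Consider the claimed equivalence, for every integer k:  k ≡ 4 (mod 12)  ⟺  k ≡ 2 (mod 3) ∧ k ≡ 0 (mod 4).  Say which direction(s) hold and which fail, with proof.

[⇒] This fails: k = 4 gives 4 ≡ 4 (mod 12) but 4 ≡ 1 (mod 3), so the conjunction on the right does not hold.

[⇐] This fails: k = 8 satisfies both congruences on the right (8 ≡ 2 mod 3 and 8 ≡ 0 mod 4) yet 8 ≡ 8 (mod 12), not 4.

Neither implication holds.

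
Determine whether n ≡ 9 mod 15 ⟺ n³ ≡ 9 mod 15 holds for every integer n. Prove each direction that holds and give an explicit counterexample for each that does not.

Both directions hold; the statement is true.

(←) Suppose n³ ≡ 9 (mod 15). The only residue r in {0, …, 14} with r³ ≡ 9 (mod 15) is r = 9, so n ≡ 9 (mod 15).

(→) Suppose n ≡ 9 mod 15. Write n = 15j + 9. Then (15j + 9)³ = 3375j³ + 6075j² + 3645j + 729 = 15(225j³ + 405j² + 243j + 48) + 9, so n³ ≡ 9 (mod 15).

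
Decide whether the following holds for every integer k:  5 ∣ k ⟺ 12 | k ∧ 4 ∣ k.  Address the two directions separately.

Neither direction holds.

[⇒] This fails: take k = 5. Certainly 5 ∣ 5, but 12 ∤ 5.

[⇐] This fails: take k = 12. Both 12 ∣ 12 and 4 ∣ 12, yet 12 is not a multiple of 5 (since 12 = 2·5 + 2), so 5 ∤ 12.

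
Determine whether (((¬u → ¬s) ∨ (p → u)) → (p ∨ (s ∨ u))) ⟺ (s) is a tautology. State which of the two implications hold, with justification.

Only the reverse direction holds.

(⟹) This fails. Under p = T, s = F, u = F, the left side is true but the right side is false.

(⟸) Assume the antecedent. If p is true, the consequent reduces to true regardless of the other variables. If p is false, the antecedent forces (p = F, s = T, u = F) or (p = F, s = T, u = T), and the consequent holds there. Either way the consequent holds.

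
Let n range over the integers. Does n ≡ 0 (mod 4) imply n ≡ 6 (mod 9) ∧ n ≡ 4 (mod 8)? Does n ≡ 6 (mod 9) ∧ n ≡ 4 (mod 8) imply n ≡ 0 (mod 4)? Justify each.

[⇒] This fails: n = 0 gives 0 ≡ 0 (mod 4) but 0 ≡ 0 (mod 9), so the conjunction on the right does not hold.

[⇐] Conversely, if n ≡ 6 (mod 9) and n ≡ 4 (mod 8), then by the Chinese remainder theorem n ≡ 60 (mod 72). Since 60 ≡ 0 (mod 4) and 4 ∣ 72, we get n ≡ 0 (mod 4).

Only the reverse direction holds.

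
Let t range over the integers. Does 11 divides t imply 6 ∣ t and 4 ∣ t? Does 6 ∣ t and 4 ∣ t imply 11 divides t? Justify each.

Neither implication holds.

[⇒] This fails: take t = 11. Certainly 11 ∣ 11, but 6 ∤ 11.

[⇐] This fails: take t = 12. Both 6 ∣ 12 and 4 ∣ 12, yet 12 is not a multiple of 11 (since 12 = 1·11 + 1), so 11 ∤ 12.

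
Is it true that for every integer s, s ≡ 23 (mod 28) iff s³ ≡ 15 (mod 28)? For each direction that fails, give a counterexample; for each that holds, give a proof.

Not equivalent: only (⇒) holds.

[⇒] Suppose s ≡ 23 (mod 28). Write s = 28j + 23. Then (28j + 23)³ = 21952j³ + 54096j² + 44436j + 12167 = 28(784j³ + 1932j² + 1587j + 434) + 15, so s³ ≡ 15 (mod 28).

[⇐] This fails: take s = 11. Then 11³ = 1331 ≡ 15 (mod 28), yet 11 ≡ 11 (mod 28), not 23.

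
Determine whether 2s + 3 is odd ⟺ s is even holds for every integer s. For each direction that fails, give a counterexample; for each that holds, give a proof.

Forward direction. This fails: take s = 7. Then 2s + 3 = 17, which is odd, yet s = 7 is odd, not even.

Converse. Suppose s is even. Since 2 is even, 2s is even for every s, so 2s + 3 has the same parity as 3, which is odd. Hence 2s + 3 is odd.

The forward direction fails; the converse holds.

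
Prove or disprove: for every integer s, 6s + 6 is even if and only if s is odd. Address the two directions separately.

Not equivalent: only (⇐) holds.

(←) Suppose s is odd. Since 6 is even, 6s is even for every s, so 6s + 6 has the same parity as 6, which is even. Hence 6s + 6 is even.

(→) This fails: take s = 2. Then 6s + 6 = 18, which is even, yet s = 2 is even, not odd.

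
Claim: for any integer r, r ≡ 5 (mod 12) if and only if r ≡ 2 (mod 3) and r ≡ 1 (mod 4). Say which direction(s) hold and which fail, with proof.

Equivalent; both directions hold.

[⇒] Suppose r ≡ 5 (mod 12); write r = 12j + 5. Since 3 ∣ 12, reducing mod 3 gives r ≡ 5 ≡ 2 (mod 3); since 4 ∣ 12, reducing mod 4 gives r ≡ 5 ≡ 1 (mod 4).

[⇐] Conversely, if r ≡ 2 (mod 3) and r ≡ 1 (mod 4), then by the Chinese remainder theorem r ≡ 5 (mod 12). This is exactly r ≡ 5 (mod 12).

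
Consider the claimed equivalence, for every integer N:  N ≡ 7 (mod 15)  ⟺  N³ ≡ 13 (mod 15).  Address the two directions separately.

(⇐) Suppose N³ ≡ 13 (mod 15). The only residue r in {0, …, 14} with r³ ≡ 13 (mod 15) is r = 7, so N ≡ 7 (mod 15).

(⇒) Suppose N ≡ 7 (mod 15). Write N = 15j + 7. Then (15j + 7)³ = 3375j³ + 4725j² + 2205j + 343 = 15(225j³ + 315j² + 147j + 22) + 13, so N³ ≡ 13 (mod 15).

Both implications hold.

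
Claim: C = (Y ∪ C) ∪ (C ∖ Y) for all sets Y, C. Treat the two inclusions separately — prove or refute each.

(⊆) holds; (⊇) fails.

Forward inclusion. Let x ∈ C. Then either x ∈ C and x ∉ Y; or x ∈ Y ∩ C. In each case x ∈ (Y ∪ C) ∪ (C ∖ Y), so C ⊆ (Y ∪ C) ∪ (C ∖ Y).

Reverse inclusion. This inclusion fails. Take Y = {1}, C = ∅; then 1 ∈ (Y ∪ C) ∪ (C ∖ Y) but 1 ∉ C.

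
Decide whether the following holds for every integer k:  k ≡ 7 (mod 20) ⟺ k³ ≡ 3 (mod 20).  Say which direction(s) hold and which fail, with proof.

[⇒] Suppose k ≡ 7 (mod 20). Write k = 20j + 7. Then (20j + 7)³ = 8000j³ + 8400j² + 2940j + 343 = 20(400j³ + 420j² + 147j + 17) + 3, so k³ ≡ 3 (mod 20).

[⇐] Conversely, suppose k³ ≡ 3 (mod 20). The only residue r in {0, …, 19} with r³ ≡ 3 (mod 20) is r = 7, so k ≡ 7 (mod 20).

Both directions hold; the statement is true.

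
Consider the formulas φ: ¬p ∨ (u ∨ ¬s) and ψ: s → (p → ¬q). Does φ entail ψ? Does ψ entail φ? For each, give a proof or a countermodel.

Both directions fail.

[⇒] This fails. Under p = T, q = T, s = T, u = T, the left side is true but the right side is false.

[⇐] This fails. Under p = T, q = F, s = T, u = F, the left side is false but the right side is true.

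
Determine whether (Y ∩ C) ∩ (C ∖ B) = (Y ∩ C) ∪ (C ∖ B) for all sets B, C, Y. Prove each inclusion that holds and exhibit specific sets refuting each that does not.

Only the forward inclusion holds.

(⟸) This inclusion fails. Take B = ∅, C = {1}, Y = ∅; then 1 ∈ (Y ∩ C) ∪ (C ∖ B) but 1 ∉ (Y ∩ C) ∩ (C ∖ B).

(⟹) Let x ∈ (Y ∩ C) ∩ (C ∖ B). Then x ∈ C ∩ Y and x ∉ B, from which x ∈ (Y ∩ C) ∪ (C ∖ B).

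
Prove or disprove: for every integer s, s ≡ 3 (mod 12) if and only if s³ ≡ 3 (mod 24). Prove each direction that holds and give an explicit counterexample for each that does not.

Not equivalent: only (⇐) holds.

Forward direction. This fails: take s = 15. Then 15 ≡ 3 (mod 12), but 15³ = 3375 ≡ 15 (mod 24), not 3.

Converse. The residues r modulo 24 with r³ ≡ 3 (mod 24) are exactly {3}, and each is ≡ 3 (mod 12).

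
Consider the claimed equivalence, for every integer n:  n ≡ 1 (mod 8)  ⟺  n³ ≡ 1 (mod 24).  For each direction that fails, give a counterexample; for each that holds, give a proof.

(⇒) fails; (⇐) holds.

(⟹) This fails: take n = 9. Then 9 ≡ 1 (mod 8), but 9³ = 729 ≡ 9 (mod 24), not 1.

(⟸) Conversely, the residues r modulo 24 with r³ ≡ 1 (mod 24) are exactly {1}, and each is ≡ 1 (mod 8).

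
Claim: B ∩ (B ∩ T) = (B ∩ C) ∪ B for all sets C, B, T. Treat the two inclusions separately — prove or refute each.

(⊆) Let x ∈ B ∩ (B ∩ T). Then either x ∈ B ∩ T and x ∉ C; or x ∈ C ∩ B ∩ T. In each case x ∈ (B ∩ C) ∪ B, so B ∩ (B ∩ T) ⊆ (B ∩ C) ∪ B.

(⊇) This inclusion fails. Take C = ∅, B = {1}, T = ∅; then 1 ∈ (B ∩ C) ∪ B but 1 ∉ B ∩ (B ∩ T).

The sets are not equal: only the forward inclusion holds.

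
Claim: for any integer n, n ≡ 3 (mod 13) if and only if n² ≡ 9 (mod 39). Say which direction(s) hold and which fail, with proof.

[⇒] This fails: take n = 16. Then 16 ≡ 3 (mod 13), but 16² = 256 ≡ 22 (mod 39), not 9.

[⇐] This fails: take n = 36. Then 36² = 1296 ≡ 9 (mod 39), yet 36 ≡ 10 (mod 13), not 3.

Neither direction holds.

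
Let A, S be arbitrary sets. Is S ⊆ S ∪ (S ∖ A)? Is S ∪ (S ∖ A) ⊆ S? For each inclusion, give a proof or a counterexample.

The two sets are equal.

(⊆) Let x ∈ S. Then either x ∈ S and x ∉ A; or x ∈ A ∩ S. In each case x ∈ S ∪ (S ∖ A), so S ⊆ S ∪ (S ∖ A).

(⊇) Let x ∈ S ∪ (S ∖ A). Then either x ∈ S and x ∉ A; or x ∈ A ∩ S. In each case x ∈ S, so S ∪ (S ∖ A) ⊆ S.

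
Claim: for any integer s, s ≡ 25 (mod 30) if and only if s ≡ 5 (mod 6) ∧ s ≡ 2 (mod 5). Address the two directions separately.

Forward direction. This fails: s = 25 gives 25 ≡ 25 (mod 30) but 25 ≡ 1 (mod 6), so the conjunction on the right does not hold.

Converse. This fails: s = 17 satisfies both congruences on the right (17 ≡ 5 mod 6 and 17 ≡ 2 mod 5) yet 17 ≡ 17 (mod 30), not 25.

Neither direction holds.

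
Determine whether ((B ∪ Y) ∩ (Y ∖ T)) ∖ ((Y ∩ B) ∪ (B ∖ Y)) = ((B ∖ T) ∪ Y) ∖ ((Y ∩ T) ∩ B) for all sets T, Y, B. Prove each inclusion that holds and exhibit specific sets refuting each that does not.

(⟹) Let x ∈ ((B ∪ Y) ∩ (Y ∖ T)) ∖ ((Y ∩ B) ∪ (B ∖ Y)). Then x ∈ Y and x ∉ T, B, from which x ∈ ((B ∖ T) ∪ Y) ∖ ((Y ∩ T) ∩ B).

(⟸) This inclusion fails. Take T = {1}, Y = {1}, B = ∅; then 1 ∈ ((B ∖ T) ∪ Y) ∖ ((Y ∩ T) ∩ B) but 1 ∉ ((B ∪ Y) ∩ (Y ∖ T)) ∖ ((Y ∩ B) ∪ (B ∖ Y)).

The sets are not equal: only the forward inclusion holds.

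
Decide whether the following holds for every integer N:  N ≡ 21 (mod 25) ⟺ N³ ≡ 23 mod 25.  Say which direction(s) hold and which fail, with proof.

[⇒] This fails: take N = 21. Then 21 ≡ 21 (mod 25), but 21³ = 9261 ≡ 11 (mod 25), not 23.

[⇐] This fails: take N = 22. Then 22³ = 10648 ≡ 23 (mod 25), yet 22 ≡ 22 (mod 25), not 21.

Both directions fail.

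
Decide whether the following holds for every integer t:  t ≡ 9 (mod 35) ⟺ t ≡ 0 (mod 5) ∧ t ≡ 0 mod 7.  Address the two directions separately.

[⇒] This fails: t = 9 gives 9 ≡ 9 (mod 35) but 9 ≡ 4 (mod 5), so the conjunction on the right does not hold.

[⇐] This fails: t = 0 satisfies both congruences on the right (0 ≡ 0 mod 5 and 0 ≡ 0 mod 7) yet 0 ≡ 0 (mod 35), not 9.

Both directions fail.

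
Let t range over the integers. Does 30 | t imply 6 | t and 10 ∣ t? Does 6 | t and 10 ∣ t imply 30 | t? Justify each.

(→) If 30 ∣ t, write t = 30q. Since 30 = 5·6, t = 6·(5q), so 6 ∣ t; and since 30 = 3·10, t = 10·(3q), so 10 ∣ t.

(←) Suppose 6 ∣ t and 10 ∣ t. Any common multiple of 6 and 10 is a multiple of their lcm; here lcm(6, 10) = 6·10/gcd(6, 10) = 60/2 = 30, so 30 ∣ t.

Equivalent; both directions hold.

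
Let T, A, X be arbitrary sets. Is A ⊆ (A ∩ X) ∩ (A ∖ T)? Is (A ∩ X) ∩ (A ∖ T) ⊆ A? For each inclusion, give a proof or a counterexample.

Reverse inclusion. Let x ∈ (A ∩ X) ∩ (A ∖ T). Then x ∈ A ∩ X and x ∉ T, from which x ∈ A.

Forward inclusion. This inclusion fails. Take T = ∅, A = {1}, X = ∅; then 1 ∈ A but 1 ∉ (A ∩ X) ∩ (A ∖ T).

Only the reverse inclusion holds.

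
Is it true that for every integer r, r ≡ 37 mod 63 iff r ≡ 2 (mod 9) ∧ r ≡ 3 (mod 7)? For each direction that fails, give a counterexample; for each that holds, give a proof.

(⇒) fails and (⇐) fails.

[⇒] This fails: r = 37 gives 37 ≡ 37 (mod 63) but 37 ≡ 1 (mod 9), so the conjunction on the right does not hold.

[⇐] This fails: r = 38 satisfies both congruences on the right (38 ≡ 2 mod 9 and 38 ≡ 3 mod 7) yet 38 ≡ 38 (mod 63), not 37.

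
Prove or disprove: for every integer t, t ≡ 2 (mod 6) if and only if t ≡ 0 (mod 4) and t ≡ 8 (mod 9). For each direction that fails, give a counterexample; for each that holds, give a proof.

Not equivalent: only (⇐) holds.

(⟹) This fails: t = 32 gives 32 ≡ 2 (mod 6) but 32 ≡ 5 (mod 9), so the conjunction on the right does not hold.

(⟸) Conversely, if t ≡ 0 (mod 4) and t ≡ 8 (mod 9), then by the Chinese remainder theorem t ≡ 8 (mod 36). Since 8 ≡ 2 (mod 6) and 6 ∣ 36, we get t ≡ 2 (mod 6).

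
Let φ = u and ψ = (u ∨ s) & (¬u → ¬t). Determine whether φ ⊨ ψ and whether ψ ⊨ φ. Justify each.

Only the forward direction holds.

(→) Assume the antecedent. If t is true, the antecedent forces (t = T, u = T, s = F) or (t = T, u = T, s = T), and (u ∨ s) & (¬u → ¬t) holds there. If t is false, the antecedent forces (t = F, u = T, s = F) or (t = F, u = T, s = T), and (u ∨ s) & (¬u → ¬t) holds there. Either way (u ∨ s) & (¬u → ¬t) holds.

(←) This fails. Under t = F, u = F, s = T, the left side is false but the right side is true.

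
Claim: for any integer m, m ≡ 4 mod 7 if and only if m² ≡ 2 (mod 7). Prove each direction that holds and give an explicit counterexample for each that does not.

(→) Suppose m ≡ 4 mod 7. Write m = 7j + 4. Then (7j + 4)² = 49j² + 56j + 16 = 7(7j² + 8j + 2) + 2, so m² ≡ 2 (mod 7).

(←) This fails: take m = 3. Then 3² = 9 ≡ 2 (mod 7), yet 3 ≡ 3 (mod 7), not 4.

The forward direction holds; the converse fails.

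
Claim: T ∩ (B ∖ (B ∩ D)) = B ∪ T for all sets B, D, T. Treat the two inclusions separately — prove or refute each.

(⊆) Let x ∈ T ∩ (B ∖ (B ∩ D)). Then x ∈ B ∩ T and x ∉ D, from which x ∈ B ∪ T.

(⊇) This inclusion fails. Take B = {1}, D = ∅, T = ∅; then 1 ∈ B ∪ T but 1 ∉ T ∩ (B ∖ (B ∩ D)).

The sets are not equal: only the forward inclusion holds.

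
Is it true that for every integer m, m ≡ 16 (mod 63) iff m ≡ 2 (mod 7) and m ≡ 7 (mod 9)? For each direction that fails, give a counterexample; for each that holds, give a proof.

(→) Suppose m ≡ 16 (mod 63); write m = 63j + 16. Since 7 ∣ 63, reducing mod 7 gives m ≡ 16 ≡ 2 (mod 7); since 9 ∣ 63, reducing mod 9 gives m ≡ 16 ≡ 7 (mod 9).

(←) Conversely, if m ≡ 2 (mod 7) and m ≡ 7 (mod 9), then by the Chinese remainder theorem m ≡ 16 (mod 63). This is exactly m ≡ 16 (mod 63).

Both directions hold; the statement is true.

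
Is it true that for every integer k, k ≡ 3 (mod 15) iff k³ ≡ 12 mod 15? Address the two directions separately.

The biconditional holds.

Forward direction. Suppose k ≡ 3 (mod 15). Write k = 15j + 3. Then (15j + 3)³ = 3375j³ + 2025j² + 405j + 27 = 15(225j³ + 135j² + 27j + 1) + 12, so k³ ≡ 12 (mod 15).

Converse. Suppose k³ ≡ 12 (mod 15). The only residue r in {0, …, 14} with r³ ≡ 12 (mod 15) is r = 3, so k ≡ 3 (mod 15).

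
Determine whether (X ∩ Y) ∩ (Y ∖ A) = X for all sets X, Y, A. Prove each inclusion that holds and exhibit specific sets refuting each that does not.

(⊆) Let x ∈ (X ∩ Y) ∩ (Y ∖ A). Then x ∈ X ∩ Y and x ∉ A, from which x ∈ X.

(⊇) This inclusion fails. Take X = {1}, Y = ∅, A = ∅; then 1 ∈ X but 1 ∉ (X ∩ Y) ∩ (Y ∖ A).

(⊆) holds; (⊇) fails.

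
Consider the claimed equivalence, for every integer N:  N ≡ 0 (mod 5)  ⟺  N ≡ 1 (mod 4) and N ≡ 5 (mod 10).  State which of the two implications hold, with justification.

Forward direction. This fails: N = 0 gives 0 ≡ 0 (mod 5) but 0 ≡ 0 (mod 4), so the conjunction on the right does not hold.

Converse. If N ≡ 1 (mod 4) and N ≡ 5 (mod 10), then by the Chinese remainder theorem N ≡ 5 (mod 20). Since 5 ≡ 0 (mod 5) and 5 ∣ 20, we get N ≡ 0 (mod 5).

Not equivalent: only (⇐) holds.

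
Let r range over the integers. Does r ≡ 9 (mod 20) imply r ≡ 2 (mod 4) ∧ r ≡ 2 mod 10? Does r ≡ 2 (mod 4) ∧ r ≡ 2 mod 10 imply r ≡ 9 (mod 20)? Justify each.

(⇒) This fails: r = 9 gives 9 ≡ 9 (mod 20) but 9 ≡ 1 (mod 4), so the conjunction on the right does not hold.

(⇐) This fails: r = 2 satisfies both congruences on the right (2 ≡ 2 mod 4 and 2 ≡ 2 mod 10) yet 2 ≡ 2 (mod 20), not 9.

Both directions fail.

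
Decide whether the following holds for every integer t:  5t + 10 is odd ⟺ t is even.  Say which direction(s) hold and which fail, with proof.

(⟹) This fails: t = 1 gives 5t + 10 = 15, which is odd, but 1 is odd, not even.

(⟸) This also fails: t = 2 is even, but 5t + 10 = 20 is even, not odd.

Both directions fail.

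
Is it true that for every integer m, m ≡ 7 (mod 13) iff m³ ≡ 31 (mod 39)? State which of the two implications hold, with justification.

(→) This fails: take m = 20. Then 20 ≡ 7 (mod 13), but 20³ = 8000 ≡ 5 (mod 39), not 31.

(←) This fails: take m = 34. Then 34³ = 39304 ≡ 31 (mod 39), yet 34 ≡ 8 (mod 13), not 7.

Both directions fail.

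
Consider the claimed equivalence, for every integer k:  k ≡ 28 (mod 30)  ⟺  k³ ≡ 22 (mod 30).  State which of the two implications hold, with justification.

Both implications hold.

(⇒) Suppose k ≡ 28 (mod 30). Write k = 30j + 28. Then (30j + 28)³ = 27000j³ + 75600j² + 70560j + 21952 = 30(900j³ + 2520j² + 2352j + 731) + 22, so k³ ≡ 22 (mod 30).

(⇐) Conversely, suppose k³ ≡ 22 (mod 30). The only residue r in {0, …, 29} with r³ ≡ 22 (mod 30) is r = 28, so k ≡ 28 (mod 30).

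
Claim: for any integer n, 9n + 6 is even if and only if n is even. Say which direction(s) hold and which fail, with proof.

Both directions hold.

(⇒) Suppose 9n + 6 is even. Since 9 is odd, 9n and n have the same parity, so 9n + 6 ≡ n + 6 (mod 2). As 6 is even, 9n + 6 is even exactly when n is even. Thus n is even.

(⇐) Conversely, suppose n is even; write n = 2j. Then 9n + 6 = 9·(2j) + 6 = 2·9j + 6, which is even.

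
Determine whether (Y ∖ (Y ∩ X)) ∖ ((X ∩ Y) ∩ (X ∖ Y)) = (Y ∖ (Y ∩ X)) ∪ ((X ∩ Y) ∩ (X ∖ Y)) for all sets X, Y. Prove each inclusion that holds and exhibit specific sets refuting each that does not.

Reverse inclusion. Let x ∈ (Y ∖ (Y ∩ X)) ∪ ((X ∩ Y) ∩ (X ∖ Y)). Then x ∈ Y and x ∉ X, from which x ∈ (Y ∖ (Y ∩ X)) ∖ ((X ∩ Y) ∩ (X ∖ Y)).

Forward inclusion. Let x ∈ (Y ∖ (Y ∩ X)) ∖ ((X ∩ Y) ∩ (X ∖ Y)). Then x ∈ Y and x ∉ X, from which x ∈ (Y ∖ (Y ∩ X)) ∪ ((X ∩ Y) ∩ (X ∖ Y)).

Both inclusions hold; the sets are equal.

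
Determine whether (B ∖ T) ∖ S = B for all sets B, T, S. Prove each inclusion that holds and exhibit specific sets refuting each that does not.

Forward inclusion. Let x ∈ (B ∖ T) ∖ S. Then x ∈ B and x ∉ T, S, from which x ∈ B.

Reverse inclusion. This inclusion fails. Take B = {1}, T = {1}, S = ∅; then 1 ∈ B but 1 ∉ (B ∖ T) ∖ S.

The sets are not equal: only the forward inclusion holds.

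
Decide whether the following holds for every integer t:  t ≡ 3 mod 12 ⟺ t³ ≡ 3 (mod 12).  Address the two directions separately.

Both directions hold; the statement is true.

Forward direction. Suppose t ≡ 3 mod 12. Write t = 12j + 3. Then (12j + 3)³ = 1728j³ + 1296j² + 324j + 27 = 12(144j³ + 108j² + 27j + 2) + 3, so t³ ≡ 3 (mod 12).

Converse. Suppose t³ ≡ 3 (mod 12). The only residue r in {0, …, 11} with r³ ≡ 3 (mod 12) is r = 3, so t ≡ 3 (mod 12).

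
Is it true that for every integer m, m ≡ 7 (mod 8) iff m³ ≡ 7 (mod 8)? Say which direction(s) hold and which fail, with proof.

(⇒) Suppose m ≡ 7 (mod 8). Write m = 8j + 7. Then (8j + 7)³ = 512j³ + 1344j² + 1176j + 343 = 8(64j³ + 168j² + 147j + 42) + 7, so m³ ≡ 7 (mod 8).

(⇐) Conversely, suppose m³ ≡ 7 (mod 8). The only residue r in {0, …, 7} with r³ ≡ 7 (mod 8) is r = 7, so m ≡ 7 (mod 8).

Both implications hold.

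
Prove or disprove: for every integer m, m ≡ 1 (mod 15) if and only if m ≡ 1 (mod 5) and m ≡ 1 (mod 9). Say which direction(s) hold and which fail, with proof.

Only the reverse direction holds.

Converse. If m ≡ 1 (mod 5) and m ≡ 1 (mod 9), then by the Chinese remainder theorem m ≡ 1 (mod 45). Since 1 ≡ 1 (mod 15) and 15 ∣ 45, we get m ≡ 1 (mod 15).

Forward direction. This fails: m = 16 gives 16 ≡ 1 (mod 15) but 16 ≡ 7 (mod 9), so the conjunction on the right does not hold.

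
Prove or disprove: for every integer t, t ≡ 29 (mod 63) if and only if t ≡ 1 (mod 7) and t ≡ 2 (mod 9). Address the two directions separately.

[⇒] Suppose t ≡ 29 (mod 63); write t = 63j + 29. Since 7 ∣ 63, reducing mod 7 gives t ≡ 29 ≡ 1 (mod 7); since 9 ∣ 63, reducing mod 9 gives t ≡ 29 ≡ 2 (mod 9).

[⇐] Conversely, if t ≡ 1 (mod 7) and t ≡ 2 (mod 9), then by the Chinese remainder theorem t ≡ 29 (mod 63). This is exactly t ≡ 29 (mod 63).

Equivalent; both directions hold.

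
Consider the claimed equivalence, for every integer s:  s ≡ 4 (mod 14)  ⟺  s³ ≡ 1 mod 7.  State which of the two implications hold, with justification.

Only the forward implication holds.

Converse. This fails: take s = 1. Then 1³ = 1 ≡ 1 (mod 7), yet 1 ≡ 1 (mod 14), not 4.

Forward direction. Suppose s ≡ 4 (mod 14). Then s³ ≡ 4³ = 64 (mod 14), and since 7 ∣ 14, also s³ ≡ 1 (mod 7).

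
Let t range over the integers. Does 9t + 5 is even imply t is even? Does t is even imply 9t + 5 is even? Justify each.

Neither direction holds.

[⇒] This fails: t = 7 gives 9t + 5 = 68, which is even, but 7 is odd, not even.

[⇐] This also fails: t = 2 is even, but 9t + 5 = 23 is odd, not even.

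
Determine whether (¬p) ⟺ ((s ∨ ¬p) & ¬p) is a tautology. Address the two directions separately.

(⟹) Assume the antecedent. If s is true, the antecedent forces (s = T, p = F), and (s ∨ ¬p) & ¬p holds there. If s is false, the antecedent forces (s = F, p = F), and (s ∨ ¬p) & ¬p holds there. Either way (s ∨ ¬p) & ¬p holds.

(⟸) Assume the antecedent. If s is true, the antecedent forces (s = T, p = F), and ¬p holds there. If s is false, the antecedent forces (s = F, p = F), and ¬p holds there. Either way ¬p holds.

The biconditional holds.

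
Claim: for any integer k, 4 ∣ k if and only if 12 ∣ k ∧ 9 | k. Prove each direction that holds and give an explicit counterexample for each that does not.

Only the converse holds.

(⟹) This fails: take k = 4. Certainly 4 ∣ 4, but 12 ∤ 4.

(⟸) Suppose 12 ∣ k and 9 ∣ k. Any common multiple of 12 and 9 is a multiple of their lcm; here lcm(12, 9) = 12·9/gcd(12, 9) = 108/3 = 36, so 36 ∣ k. Since 4 ∣ 36, it follows that 4 ∣ k.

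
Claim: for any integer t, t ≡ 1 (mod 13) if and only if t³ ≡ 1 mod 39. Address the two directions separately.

Neither implication holds.

(⟹) This fails: take t = 14. Then 14 ≡ 1 (mod 13), but 14³ = 2744 ≡ 14 (mod 39), not 1.

(⟸) This fails: take t = 16. Then 16³ = 4096 ≡ 1 (mod 39), yet 16 ≡ 3 (mod 13), not 1.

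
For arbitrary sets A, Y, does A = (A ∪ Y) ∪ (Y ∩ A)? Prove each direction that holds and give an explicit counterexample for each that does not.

The sets are not equal: only the forward inclusion holds.

(⟹) Let x ∈ A. Then either x ∈ A and x ∉ Y; or x ∈ A ∩ Y. In each case x ∈ (A ∪ Y) ∪ (Y ∩ A), so A ⊆ (A ∪ Y) ∪ (Y ∩ A).

(⟸) This inclusion fails. Take A = ∅, Y = {1}; then 1 ∈ (A ∪ Y) ∪ (Y ∩ A) but 1 ∉ A.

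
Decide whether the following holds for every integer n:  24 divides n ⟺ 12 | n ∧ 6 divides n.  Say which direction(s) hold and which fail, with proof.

(⟹) If 24 ∣ n, write n = 24q. Since 24 = 2·12, n = 12·(2q), so 12 ∣ n; and since 24 = 4·6, n = 6·(4q), so 6 ∣ n.

(⟸) This fails: take n = 12. Both 12 ∣ 12 and 6 ∣ 12, yet 12 is not a multiple of 24 (since 12 = 0·24 + 12), so 24 ∤ 12.

(⇒) holds; (⇐) fails.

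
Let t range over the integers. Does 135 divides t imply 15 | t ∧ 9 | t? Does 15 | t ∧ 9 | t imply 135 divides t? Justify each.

The forward direction holds; the converse fails.

[⇒] If 135 ∣ t, write t = 135q. Since 135 = 9·15, t = 15·(9q), so 15 ∣ t; and since 135 = 15·9, t = 9·(15q), so 9 ∣ t.

[⇐] This fails: take t = 45. Both 15 ∣ 45 and 9 ∣ 45, yet 45 is not a multiple of 135 (since 45 = 0·135 + 45), so 135 ∤ 45.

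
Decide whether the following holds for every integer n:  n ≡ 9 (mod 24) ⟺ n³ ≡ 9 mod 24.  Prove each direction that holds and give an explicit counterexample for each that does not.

Both directions hold; the statement is true.

(→) Suppose n ≡ 9 (mod 24). Write n = 24j + 9. Then (24j + 9)³ = 13824j³ + 15552j² + 5832j + 729 = 24(576j³ + 648j² + 243j + 30) + 9, so n³ ≡ 9 (mod 24).

(←) Conversely, suppose n³ ≡ 9 (mod 24). The only residue r in {0, …, 23} with r³ ≡ 9 (mod 24) is r = 9, so n ≡ 9 (mod 24).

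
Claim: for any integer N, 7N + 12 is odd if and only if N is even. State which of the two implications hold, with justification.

Neither direction holds.

(⟹) This fails: N = 3 gives 7N + 12 = 33, which is odd, but 3 is odd, not even.

(⟸) This also fails: N = 2 is even, but 7N + 12 = 26 is even, not odd.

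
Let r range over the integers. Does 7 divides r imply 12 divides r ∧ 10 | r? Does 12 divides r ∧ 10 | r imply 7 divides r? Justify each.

Neither implication holds.

[⇒] This fails: take r = 7. Certainly 7 ∣ 7, but 12 ∤ 7.

[⇐] This fails: take r = 60. Both 12 ∣ 60 and 10 ∣ 60, yet 60 is not a multiple of 7 (since 60 = 8·7 + 4), so 7 ∤ 60.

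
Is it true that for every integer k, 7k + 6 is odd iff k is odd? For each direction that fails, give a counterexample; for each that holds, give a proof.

(⇒) Suppose 7k + 6 is odd. Since 7 is odd, 7k and k have the same parity, so 7k + 6 ≡ k + 6 (mod 2). As 6 is even, 7k + 6 is odd exactly when k is odd. Thus k is odd.

(⇐) Conversely, suppose k is odd; write k = 2j + 1. Then 7k + 6 = 7·(2j + 1) + 6 = 2·7j + 13, which is odd.

Both directions hold.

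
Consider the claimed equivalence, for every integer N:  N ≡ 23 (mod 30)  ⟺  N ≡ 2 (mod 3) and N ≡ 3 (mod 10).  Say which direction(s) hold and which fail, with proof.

Forward direction. Suppose N ≡ 23 (mod 30); write N = 30j + 23. Since 3 ∣ 30, reducing mod 3 gives N ≡ 23 ≡ 2 (mod 3); since 10 ∣ 30, reducing mod 10 gives N ≡ 23 ≡ 3 (mod 10).

Converse. If N ≡ 2 (mod 3) and N ≡ 3 (mod 10), then by the Chinese remainder theorem N ≡ 23 (mod 30). This is exactly N ≡ 23 (mod 30).

Both directions hold.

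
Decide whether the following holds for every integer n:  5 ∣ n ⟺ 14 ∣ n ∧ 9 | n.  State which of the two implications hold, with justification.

(→) This fails: take n = 5. Certainly 5 ∣ 5, but 14 ∤ 5.

(←) This fails: take n = 126. Both 14 ∣ 126 and 9 ∣ 126, yet 126 is not a multiple of 5 (since 126 = 25·5 + 1), so 5 ∤ 126.

Both directions fail.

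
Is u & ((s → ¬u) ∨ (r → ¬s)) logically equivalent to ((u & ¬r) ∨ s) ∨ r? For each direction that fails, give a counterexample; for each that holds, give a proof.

Not equivalent: only (⇒) holds.

(⇒) Assume the antecedent. If u is true, ((u & ¬r) ∨ s) ∨ r reduces to true regardless of the other variables. If u is false, the antecedent cannot hold. Either way ((u & ¬r) ∨ s) ∨ r holds.

(⇐) This fails. Under u = F, s = T, r = F, the left side is false but the right side is true.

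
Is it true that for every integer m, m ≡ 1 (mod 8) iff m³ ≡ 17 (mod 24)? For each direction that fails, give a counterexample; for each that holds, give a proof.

Forward direction. This fails: take m = 1. Then 1 ≡ 1 (mod 8), but 1³ = 1 ≡ 1 (mod 24), not 17.

Converse. The residues r modulo 24 with r³ ≡ 17 (mod 24) are exactly {17}, and each is ≡ 1 (mod 8).

(⇒) fails; (⇐) holds.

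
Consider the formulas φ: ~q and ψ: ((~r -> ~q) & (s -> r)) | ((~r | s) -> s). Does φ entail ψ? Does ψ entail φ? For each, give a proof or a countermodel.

The forward direction holds; the converse fails.

Forward direction. Assume the antecedent. If r is true, the consequent reduces to true regardless of the other variables. If r is false, the antecedent forces (r = F, q = F, s = F) or (r = F, q = F, s = T), and the consequent holds there. Either way the consequent holds.

Converse. This fails. Under r = T, q = T, s = F, the left side is false but the right side is true.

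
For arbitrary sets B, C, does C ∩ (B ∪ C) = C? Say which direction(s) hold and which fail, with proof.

(⊆) Let x ∈ C ∩ (B ∪ C). Then either x ∈ C and x ∉ B; or x ∈ B ∩ C. In each case x ∈ C, so C ∩ (B ∪ C) ⊆ C.

(⊇) Let x ∈ C. Then either x ∈ C and x ∉ B; or x ∈ B ∩ C. In each case x ∈ C ∩ (B ∪ C), so C ⊆ C ∩ (B ∪ C).

Both inclusions hold.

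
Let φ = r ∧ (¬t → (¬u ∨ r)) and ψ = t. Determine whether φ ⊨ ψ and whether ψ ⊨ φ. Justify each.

(⇒) This fails. Under t = F, u = F, r = T, the left side is true but the right side is false.

(⇐) This fails. Under t = T, u = F, r = F, the left side is false but the right side is true.

(⇒) fails and (⇐) fails.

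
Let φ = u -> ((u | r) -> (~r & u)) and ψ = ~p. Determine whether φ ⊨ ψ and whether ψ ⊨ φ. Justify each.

Neither direction holds.

(⇒) This fails. Under p = T, u = F, r = F, the left side is true but the right side is false.

(⇐) This fails. Under p = F, u = T, r = T, the left side is false but the right side is true.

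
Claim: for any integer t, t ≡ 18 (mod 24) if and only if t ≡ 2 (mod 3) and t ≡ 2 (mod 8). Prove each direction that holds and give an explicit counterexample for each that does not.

Neither direction holds.

(→) This fails: t = 18 gives 18 ≡ 18 (mod 24) but 18 ≡ 0 (mod 3), so the conjunction on the right does not hold.

(←) This fails: t = 2 satisfies both congruences on the right (2 ≡ 2 mod 3 and 2 ≡ 2 mod 8) yet 2 ≡ 2 (mod 24), not 18.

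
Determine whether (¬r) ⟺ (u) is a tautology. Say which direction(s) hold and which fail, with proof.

Neither implication holds.

(⇒) This fails. Under u = F, r = F, the left side is true but the right side is false.

(⇐) This fails. Under u = T, r = T, the left side is false but the right side is true.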